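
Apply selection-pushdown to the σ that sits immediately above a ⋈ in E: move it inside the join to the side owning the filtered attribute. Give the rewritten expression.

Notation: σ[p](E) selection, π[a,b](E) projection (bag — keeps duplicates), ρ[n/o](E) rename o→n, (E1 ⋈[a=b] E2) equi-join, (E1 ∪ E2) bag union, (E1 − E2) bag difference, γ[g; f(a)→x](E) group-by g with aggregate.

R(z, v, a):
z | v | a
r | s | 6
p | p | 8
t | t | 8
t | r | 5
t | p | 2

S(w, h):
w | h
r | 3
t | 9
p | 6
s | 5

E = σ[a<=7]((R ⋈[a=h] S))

σ filters on a, owned by the left side.
E' = (σ[a<=7](R) ⋈[a=h] S)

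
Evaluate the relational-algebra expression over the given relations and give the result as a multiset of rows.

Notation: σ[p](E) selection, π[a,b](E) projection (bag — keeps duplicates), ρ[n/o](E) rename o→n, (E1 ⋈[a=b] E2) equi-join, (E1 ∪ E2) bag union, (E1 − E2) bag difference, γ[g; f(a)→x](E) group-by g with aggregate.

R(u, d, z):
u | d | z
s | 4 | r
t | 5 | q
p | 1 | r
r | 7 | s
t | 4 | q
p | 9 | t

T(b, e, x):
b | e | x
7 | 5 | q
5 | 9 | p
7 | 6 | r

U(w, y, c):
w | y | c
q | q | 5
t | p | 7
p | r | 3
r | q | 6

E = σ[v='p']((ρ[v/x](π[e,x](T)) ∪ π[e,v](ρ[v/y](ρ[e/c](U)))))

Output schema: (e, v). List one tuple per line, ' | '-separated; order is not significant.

Row counts bottom-up:
  T → 3
  π[e,x](T) → 3
  ρ[v/x](π[e,x](T)) → 3
  U → 4
  ρ[e/c](U) → 4
  ρ[v/y](ρ[e/c](U)) → 4
  π[e,v](ρ[v/y](ρ[e/c](U))) → 4
  (ρ[v/x](π[e,x](T)) ∪ π[e,v](ρ[v/y](ρ[e/c](U)))) → 7
  σ[v='p']((ρ[v/x](π[e,x](T)) ∪ π[e,v](ρ[v/y](ρ[e/c](U))))) → 2

== RESULT ==
e | v
7 | p
9 | p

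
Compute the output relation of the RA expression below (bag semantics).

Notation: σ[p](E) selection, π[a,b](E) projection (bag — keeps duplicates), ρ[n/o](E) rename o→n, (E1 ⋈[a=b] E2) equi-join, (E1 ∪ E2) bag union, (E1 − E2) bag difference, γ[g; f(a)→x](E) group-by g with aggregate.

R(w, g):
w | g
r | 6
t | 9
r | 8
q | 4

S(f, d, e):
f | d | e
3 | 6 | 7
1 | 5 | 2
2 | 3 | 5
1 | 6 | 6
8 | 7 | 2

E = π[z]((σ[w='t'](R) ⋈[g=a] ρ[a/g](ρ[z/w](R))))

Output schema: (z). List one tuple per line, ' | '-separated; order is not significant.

Subexpression sizes:
  R → 4
  σ[w='t'](R) → 1
  R → 4
  ρ[z/w](R) → 4
  ρ[a/g](ρ[z/w](R)) → 4
  (σ[w='t'](R) ⋈[g=a] ρ[a/g](ρ[z/w](R))) → 1
  π[z]((σ[w='t'](R) ⋈[g=a] ρ[a/g](ρ[z/w](R)))) → 1

== RESULT ==
z
t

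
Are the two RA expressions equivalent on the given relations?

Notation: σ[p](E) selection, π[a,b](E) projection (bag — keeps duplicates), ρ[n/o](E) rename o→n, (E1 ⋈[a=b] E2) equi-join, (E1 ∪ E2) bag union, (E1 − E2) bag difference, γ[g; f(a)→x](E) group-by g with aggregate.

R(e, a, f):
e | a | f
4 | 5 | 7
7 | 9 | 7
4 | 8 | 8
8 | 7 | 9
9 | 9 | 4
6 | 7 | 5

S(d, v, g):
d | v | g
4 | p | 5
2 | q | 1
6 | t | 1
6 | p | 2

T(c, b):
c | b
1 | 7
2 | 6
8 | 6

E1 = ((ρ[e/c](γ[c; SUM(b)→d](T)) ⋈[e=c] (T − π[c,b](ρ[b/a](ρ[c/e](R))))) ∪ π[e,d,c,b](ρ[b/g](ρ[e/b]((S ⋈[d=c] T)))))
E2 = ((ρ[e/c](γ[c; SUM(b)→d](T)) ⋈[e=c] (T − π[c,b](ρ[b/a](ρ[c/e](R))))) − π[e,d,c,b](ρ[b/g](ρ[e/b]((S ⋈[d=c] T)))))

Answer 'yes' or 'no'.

E1 row counts bottom-up:
  T → 3
  γ[c; SUM(b)→d](T) → 3
  ρ[e/c](γ[c; SUM(b)→d](T)) → 3
  T → 3
  R → 6
  ρ[c/e](R) → 6
  ρ[b/a](ρ[c/e](R)) → 6
  π[c,b](ρ[b/a](ρ[c/e](R))) → 6
  (T − π[c,b](ρ[b/a](ρ[c/e](R)))) → 3
  (ρ[e/c](γ[c; SUM(b)→d](T)) ⋈[e=c] (T − π[c,b](ρ[b/a](ρ[c/e](R))))) → 3
  S → 4
  T → 3
  (S ⋈[d=c] T) → 1
  ρ[e/b]((S ⋈[d=c] T)) → 1
  ρ[b/g](ρ[e/b]((S ⋈[d=c] T))) → 1
  π[e,d,c,b](ρ[b/g](ρ[e/b]((S ⋈[d=c] T)))) → 1
  ((ρ[e/c](γ[c; SUM(b)→d](T)) ⋈[e=c] (T − π[c,b](ρ[b/a](ρ[c/e](R))))) ∪ π[e,d,c,b](ρ[b/g](ρ[e/b]((S ⋈[d=c] T))))) → 4
E2 row counts bottom-up:
  T → 3
  γ[c; SUM(b)→d](T) → 3
  ρ[e/c](γ[c; SUM(b)→d](T)) → 3
  T → 3
  R → 6
  ρ[c/e](R) → 6
  ρ[b/a](ρ[c/e](R)) → 6
  π[c,b](ρ[b/a](ρ[c/e](R))) → 6
  (T − π[c,b](ρ[b/a](ρ[c/e](R)))) → 3
  (ρ[e/c](γ[c; SUM(b)→d](T)) ⋈[e=c] (T − π[c,b](ρ[b/a](ρ[c/e](R))))) → 3
  S → 4
  T → 3
  (S ⋈[d=c] T) → 1
  ρ[e/b]((S ⋈[d=c] T)) → 1
  ρ[b/g](ρ[e/b]((S ⋈[d=c] T))) → 1
  π[e,d,c,b](ρ[b/g](ρ[e/b]((S ⋈[d=c] T)))) → 1
  ((ρ[e/c](γ[c; SUM(b)→d](T)) ⋈[e=c] (T − π[c,b](ρ[b/a](ρ[c/e](R))))) − π[e,d,c,b](ρ[b/g](ρ[e/b]((S ⋈[d=c] T))))) → 3

E1 result:
e | d | c | b
1 | 7 | 1 | 7
2 | 6 | 2 | 6
6 | 2 | 2 | 1
8 | 6 | 8 | 6
E2 result:
e | d | c | b
1 | 7 | 1 | 7
2 | 6 | 2 | 6
8 | 6 | 8 | 6
Witness: (6, 2, 2, 1) appears 1× in E1 but 0× in E2.

no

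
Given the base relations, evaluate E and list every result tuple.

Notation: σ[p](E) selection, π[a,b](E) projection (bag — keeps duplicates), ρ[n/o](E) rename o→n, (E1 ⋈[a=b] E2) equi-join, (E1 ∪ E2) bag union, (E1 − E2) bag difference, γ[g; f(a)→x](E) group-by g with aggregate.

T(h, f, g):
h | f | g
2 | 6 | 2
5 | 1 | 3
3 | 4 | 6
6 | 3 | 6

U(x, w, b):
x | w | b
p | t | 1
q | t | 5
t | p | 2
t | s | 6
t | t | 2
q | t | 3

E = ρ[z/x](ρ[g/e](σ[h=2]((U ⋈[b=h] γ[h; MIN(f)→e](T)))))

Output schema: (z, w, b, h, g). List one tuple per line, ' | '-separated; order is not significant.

Row counts bottom-up:
  U → 6
  T → 4
  γ[h; MIN(f)→e](T) → 4
  (U ⋈[b=h] γ[h; MIN(f)→e](T)) → 5
  σ[h=2]((U ⋈[b=h] γ[h; MIN(f)→e](T))) → 2
  ρ[g/e](σ[h=2]((U ⋈[b=h] γ[h; MIN(f)→e](T)))) → 2
  ρ[z/x](ρ[g/e](σ[h=2]((U ⋈[b=h] γ[h; MIN(f)→e](T))))) → 2

== RESULT ==
z | w | b | h | g
t | p | 2 | 2 | 6
t | t | 2 | 2 | 6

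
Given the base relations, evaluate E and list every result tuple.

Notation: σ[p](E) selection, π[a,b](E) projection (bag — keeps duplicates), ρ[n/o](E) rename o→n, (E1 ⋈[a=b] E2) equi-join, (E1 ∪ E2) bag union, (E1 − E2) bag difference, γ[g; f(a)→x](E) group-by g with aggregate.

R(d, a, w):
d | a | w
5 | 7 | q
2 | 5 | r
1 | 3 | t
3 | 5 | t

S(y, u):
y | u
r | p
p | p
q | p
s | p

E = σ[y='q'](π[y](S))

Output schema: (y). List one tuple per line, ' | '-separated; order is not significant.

Row counts bottom-up:
  S → 4
  π[y](S) → 4
  σ[y='q'](π[y](S)) → 1

== RESULT ==
y
q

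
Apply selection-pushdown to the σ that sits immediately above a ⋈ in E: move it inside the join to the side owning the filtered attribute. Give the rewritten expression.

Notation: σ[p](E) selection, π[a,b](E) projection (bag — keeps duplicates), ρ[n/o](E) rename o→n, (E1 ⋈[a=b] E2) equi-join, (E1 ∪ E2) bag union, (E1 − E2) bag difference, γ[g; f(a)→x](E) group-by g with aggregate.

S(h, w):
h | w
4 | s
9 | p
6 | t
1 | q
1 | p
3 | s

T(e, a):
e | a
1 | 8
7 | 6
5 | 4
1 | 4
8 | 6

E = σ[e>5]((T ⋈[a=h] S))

σ filters on e, owned by the left side.
E' = (σ[e>5](T) ⋈[a=h] S)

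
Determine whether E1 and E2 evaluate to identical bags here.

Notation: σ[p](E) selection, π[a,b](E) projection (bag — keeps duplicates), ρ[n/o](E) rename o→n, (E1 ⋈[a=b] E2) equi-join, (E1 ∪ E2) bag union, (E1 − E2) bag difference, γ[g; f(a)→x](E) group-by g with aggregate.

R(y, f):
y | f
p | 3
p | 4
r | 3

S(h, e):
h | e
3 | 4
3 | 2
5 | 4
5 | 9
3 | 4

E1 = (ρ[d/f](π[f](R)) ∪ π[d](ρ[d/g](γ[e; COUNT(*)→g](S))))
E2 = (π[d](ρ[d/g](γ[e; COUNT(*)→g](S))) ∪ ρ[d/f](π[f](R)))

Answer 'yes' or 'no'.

E1 subexpression sizes:
  R → 3
  π[f](R) → 3
  ρ[d/f](π[f](R)) → 3
  S → 5
  γ[e; COUNT(*)→g](S) → 3
  ρ[d/g](γ[e; COUNT(*)→g](S)) → 3
  π[d](ρ[d/g](γ[e; COUNT(*)→g](S))) → 3
  (ρ[d/f](π[f](R)) ∪ π[d](ρ[d/g](γ[e; COUNT(*)→g](S)))) → 6
E2 subexpression sizes:
  S → 5
  γ[e; COUNT(*)→g](S) → 3
  ρ[d/g](γ[e; COUNT(*)→g](S)) → 3
  π[d](ρ[d/g](γ[e; COUNT(*)→g](S))) → 3
  R → 3
  π[f](R) → 3
  ρ[d/f](π[f](R)) → 3
  (π[d](ρ[d/g](γ[e; COUNT(*)→g](S))) ∪ ρ[d/f](π[f](R))) → 6

E1 and E2 produce the same multiset:
d
1
1
3
3
3
4

yes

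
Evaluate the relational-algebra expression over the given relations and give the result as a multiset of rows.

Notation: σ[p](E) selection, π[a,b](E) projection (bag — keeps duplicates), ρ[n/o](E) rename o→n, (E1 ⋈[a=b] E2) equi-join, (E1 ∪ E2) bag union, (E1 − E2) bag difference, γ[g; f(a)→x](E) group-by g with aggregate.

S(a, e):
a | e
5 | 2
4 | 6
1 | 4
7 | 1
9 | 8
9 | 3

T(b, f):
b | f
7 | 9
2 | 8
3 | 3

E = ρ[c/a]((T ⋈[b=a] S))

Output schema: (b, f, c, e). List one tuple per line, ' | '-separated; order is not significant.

Stepwise |·|:
  T → 3
  S → 6
  (T ⋈[b=a] S) → 1
  ρ[c/a]((T ⋈[b=a] S)) → 1

== RESULT ==
b | f | c | e
7 | 9 | 7 | 1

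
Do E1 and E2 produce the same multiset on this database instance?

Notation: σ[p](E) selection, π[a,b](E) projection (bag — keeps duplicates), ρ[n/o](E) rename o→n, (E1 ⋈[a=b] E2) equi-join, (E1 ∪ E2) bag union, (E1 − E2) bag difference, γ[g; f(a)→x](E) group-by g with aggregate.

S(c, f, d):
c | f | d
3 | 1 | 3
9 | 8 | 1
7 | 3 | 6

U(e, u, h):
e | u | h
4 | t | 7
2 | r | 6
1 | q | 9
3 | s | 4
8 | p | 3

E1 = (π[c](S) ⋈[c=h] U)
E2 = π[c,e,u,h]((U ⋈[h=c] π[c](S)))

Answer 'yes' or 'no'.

E1 per-node cardinality:
  S → 3
  π[c](S) → 3
  U → 5
  (π[c](S) ⋈[c=h] U) → 3
E2 per-node cardinality:
  U → 5
  S → 3
  π[c](S) → 3
  (U ⋈[h=c] π[c](S)) → 3
  π[c,e,u,h]((U ⋈[h=c] π[c](S))) → 3

E1 and E2 produce the same multiset:
c | e | u | h
3 | 8 | p | 3
7 | 4 | t | 7
9 | 1 | q | 9

yes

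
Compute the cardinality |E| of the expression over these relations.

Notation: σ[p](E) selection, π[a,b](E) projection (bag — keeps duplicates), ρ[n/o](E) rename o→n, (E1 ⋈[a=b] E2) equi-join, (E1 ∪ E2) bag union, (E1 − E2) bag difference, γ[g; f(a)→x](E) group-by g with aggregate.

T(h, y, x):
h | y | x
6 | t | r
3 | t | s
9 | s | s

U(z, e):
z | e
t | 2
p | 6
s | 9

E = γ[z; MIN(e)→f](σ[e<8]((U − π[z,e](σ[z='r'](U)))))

Row counts bottom-up:
  U → 3
  U → 3
  σ[z='r'](U) → 0
  π[z,e](σ[z='r'](U)) → 0
  (U − π[z,e](σ[z='r'](U))) → 3
  σ[e<8]((U − π[z,e](σ[z='r'](U)))) → 2
  γ[z; MIN(e)→f](σ[e<8]((U − π[z,e](σ[z='r'](U))))) → 2

|E| = 2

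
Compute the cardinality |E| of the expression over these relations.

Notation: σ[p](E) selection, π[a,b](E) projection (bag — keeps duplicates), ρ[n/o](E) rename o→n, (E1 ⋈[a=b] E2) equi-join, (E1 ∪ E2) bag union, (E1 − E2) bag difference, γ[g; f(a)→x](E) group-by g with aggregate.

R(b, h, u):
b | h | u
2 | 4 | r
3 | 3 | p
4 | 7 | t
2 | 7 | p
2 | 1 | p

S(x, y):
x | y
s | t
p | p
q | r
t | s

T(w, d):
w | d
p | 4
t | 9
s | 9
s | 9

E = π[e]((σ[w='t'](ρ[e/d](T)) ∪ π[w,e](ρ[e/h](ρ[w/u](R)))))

Row counts bottom-up:
  T → 4
  ρ[e/d](T) → 4
  σ[w='t'](ρ[e/d](T)) → 1
  R → 5
  ρ[w/u](R) → 5
  ρ[e/h](ρ[w/u](R)) → 5
  π[w,e](ρ[e/h](ρ[w/u](R))) → 5
  (σ[w='t'](ρ[e/d](T)) ∪ π[w,e](ρ[e/h](ρ[w/u](R)))) → 6
  π[e]((σ[w='t'](ρ[e/d](T)) ∪ π[w,e](ρ[e/h](ρ[w/u](R))))) → 6

|E| = 6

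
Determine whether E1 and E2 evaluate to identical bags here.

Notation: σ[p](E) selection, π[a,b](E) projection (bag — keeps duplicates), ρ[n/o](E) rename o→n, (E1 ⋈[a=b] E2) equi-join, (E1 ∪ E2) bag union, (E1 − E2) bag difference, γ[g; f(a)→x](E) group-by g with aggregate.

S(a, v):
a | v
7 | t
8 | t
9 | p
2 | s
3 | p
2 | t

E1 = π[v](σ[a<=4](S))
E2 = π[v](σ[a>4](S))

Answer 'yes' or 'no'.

E1 row counts bottom-up:
  S → 6
  σ[a<=4](S) → 3
  π[v](σ[a<=4](S)) → 3
E2 row counts bottom-up:
  S → 6
  σ[a>4](S) → 3
  π[v](σ[a>4](S)) → 3

E1 result:
v
p
s
t
E2 result:
v
p
t
t
Witness: ('s',) appears 1× in E1 but 0× in E2.

no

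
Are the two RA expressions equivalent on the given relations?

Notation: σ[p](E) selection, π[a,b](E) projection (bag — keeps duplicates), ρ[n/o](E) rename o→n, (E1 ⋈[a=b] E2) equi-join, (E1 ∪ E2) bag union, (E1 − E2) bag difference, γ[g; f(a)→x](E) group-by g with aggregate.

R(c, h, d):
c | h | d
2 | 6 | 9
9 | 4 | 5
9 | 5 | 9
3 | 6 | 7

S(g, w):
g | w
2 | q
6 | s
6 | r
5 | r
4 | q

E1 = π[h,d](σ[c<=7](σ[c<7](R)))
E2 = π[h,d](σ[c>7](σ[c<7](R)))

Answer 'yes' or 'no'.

E1 subexpression sizes:
  R → 4
  σ[c<7](R) → 2
  σ[c<=7](σ[c<7](R)) → 2
  π[h,d](σ[c<=7](σ[c<7](R))) → 2
E2 subexpression sizes:
  R → 4
  σ[c<7](R) → 2
  σ[c>7](σ[c<7](R)) → 0
  π[h,d](σ[c>7](σ[c<7](R))) → 0

E1 result:
h | d
6 | 7
6 | 9
E2 result:
h | d
(0 rows)
Witness: (6, 7) appears 1× in E1 but 0× in E2.

no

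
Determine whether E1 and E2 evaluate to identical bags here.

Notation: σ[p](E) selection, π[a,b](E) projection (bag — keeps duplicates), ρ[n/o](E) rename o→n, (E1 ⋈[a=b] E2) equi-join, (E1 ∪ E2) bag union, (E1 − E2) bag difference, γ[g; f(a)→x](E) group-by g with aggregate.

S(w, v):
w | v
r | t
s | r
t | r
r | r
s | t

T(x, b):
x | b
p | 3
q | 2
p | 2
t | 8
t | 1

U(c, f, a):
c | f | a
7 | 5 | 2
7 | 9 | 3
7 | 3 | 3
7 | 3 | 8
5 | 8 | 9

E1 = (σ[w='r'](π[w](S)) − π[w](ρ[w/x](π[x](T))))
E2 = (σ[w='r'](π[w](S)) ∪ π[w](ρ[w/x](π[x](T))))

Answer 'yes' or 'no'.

E1 subexpression sizes:
  S → 5
  π[w](S) → 5
  σ[w='r'](π[w](S)) → 2
  T → 5
  π[x](T) → 5
  ρ[w/x](π[x](T)) → 5
  π[w](ρ[w/x](π[x](T))) → 5
  (σ[w='r'](π[w](S)) − π[w](ρ[w/x](π[x](T)))) → 2
E2 subexpression sizes:
  S → 5
  π[w](S) → 5
  σ[w='r'](π[w](S)) → 2
  T → 5
  π[x](T) → 5
  ρ[w/x](π[x](T)) → 5
  π[w](ρ[w/x](π[x](T))) → 5
  (σ[w='r'](π[w](S)) ∪ π[w](ρ[w/x](π[x](T)))) → 7

E1 result:
w
r
r
E2 result:
w
p
p
q
r
r
t
t
Witness: ('q',) appears 0× in E1 but 1× in E2.

no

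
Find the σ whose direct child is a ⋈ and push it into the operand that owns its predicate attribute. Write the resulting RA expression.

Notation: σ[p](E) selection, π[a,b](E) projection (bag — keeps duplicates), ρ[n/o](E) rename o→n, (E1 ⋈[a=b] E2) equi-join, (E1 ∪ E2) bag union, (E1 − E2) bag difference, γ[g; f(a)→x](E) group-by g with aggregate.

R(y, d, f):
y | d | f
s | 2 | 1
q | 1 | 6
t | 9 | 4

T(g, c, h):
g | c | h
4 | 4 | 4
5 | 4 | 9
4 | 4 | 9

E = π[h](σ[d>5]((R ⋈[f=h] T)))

σ filters on d, owned by the left side.
E' = π[h]((σ[d>5](R) ⋈[f=h] T))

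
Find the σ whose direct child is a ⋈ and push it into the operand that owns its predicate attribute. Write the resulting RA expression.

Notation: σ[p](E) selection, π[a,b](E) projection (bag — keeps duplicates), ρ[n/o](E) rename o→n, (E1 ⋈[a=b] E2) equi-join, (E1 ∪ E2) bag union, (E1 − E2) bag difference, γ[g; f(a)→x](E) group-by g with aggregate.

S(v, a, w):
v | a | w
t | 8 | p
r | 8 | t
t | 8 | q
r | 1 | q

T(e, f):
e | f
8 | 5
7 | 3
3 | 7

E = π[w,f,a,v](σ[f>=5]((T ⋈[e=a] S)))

σ filters on f, owned by the left side.
E' = π[w,f,a,v]((σ[f>=5](T) ⋈[e=a] S))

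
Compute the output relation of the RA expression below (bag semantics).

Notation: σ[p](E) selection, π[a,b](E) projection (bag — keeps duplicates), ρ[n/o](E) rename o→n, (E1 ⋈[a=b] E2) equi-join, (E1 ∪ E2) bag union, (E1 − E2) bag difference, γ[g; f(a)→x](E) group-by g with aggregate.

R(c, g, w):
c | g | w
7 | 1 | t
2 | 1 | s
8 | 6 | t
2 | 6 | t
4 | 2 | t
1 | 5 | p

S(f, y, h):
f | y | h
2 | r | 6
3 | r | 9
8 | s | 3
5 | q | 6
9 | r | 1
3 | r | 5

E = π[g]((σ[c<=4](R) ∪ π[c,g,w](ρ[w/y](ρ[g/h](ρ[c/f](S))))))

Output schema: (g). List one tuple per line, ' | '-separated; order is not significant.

Stepwise |·|:
  R → 6
  σ[c<=4](R) → 4
  S → 6
  ρ[c/f](S) → 6
  ρ[g/h](ρ[c/f](S)) → 6
  ρ[w/y](ρ[g/h](ρ[c/f](S))) → 6
  π[c,g,w](ρ[w/y](ρ[g/h](ρ[c/f](S)))) → 6
  (σ[c<=4](R) ∪ π[c,g,w](ρ[w/y](ρ[g/h](ρ[c/f](S))))) → 10
  π[g]((σ[c<=4](R) ∪ π[c,g,w](ρ[w/y](ρ[g/h](ρ[c/f](S)))))) → 10

== RESULT ==
g
1
1
2
3
5
5
6
6
6
9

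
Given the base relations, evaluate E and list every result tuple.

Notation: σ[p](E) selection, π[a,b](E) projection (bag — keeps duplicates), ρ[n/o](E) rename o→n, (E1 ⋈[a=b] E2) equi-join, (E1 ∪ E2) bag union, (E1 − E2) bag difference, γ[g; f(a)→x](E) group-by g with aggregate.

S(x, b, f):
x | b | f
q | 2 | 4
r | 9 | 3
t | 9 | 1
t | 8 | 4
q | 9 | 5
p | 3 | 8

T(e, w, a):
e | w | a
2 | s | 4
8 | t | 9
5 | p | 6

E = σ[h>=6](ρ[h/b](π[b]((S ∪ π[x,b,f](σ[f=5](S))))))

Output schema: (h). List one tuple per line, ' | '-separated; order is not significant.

Stepwise |·|:
  S → 6
  S → 6
  σ[f=5](S) → 1
  π[x,b,f](σ[f=5](S)) → 1
  (S ∪ π[x,b,f](σ[f=5](S))) → 7
  π[b]((S ∪ π[x,b,f](σ[f=5](S)))) → 7
  ρ[h/b](π[b]((S ∪ π[x,b,f](σ[f=5](S))))) → 7
  σ[h>=6](ρ[h/b](π[b]((S ∪ π[x,b,f](σ[f=5](S)))))) → 5

== RESULT ==
h
8
9
9
9
9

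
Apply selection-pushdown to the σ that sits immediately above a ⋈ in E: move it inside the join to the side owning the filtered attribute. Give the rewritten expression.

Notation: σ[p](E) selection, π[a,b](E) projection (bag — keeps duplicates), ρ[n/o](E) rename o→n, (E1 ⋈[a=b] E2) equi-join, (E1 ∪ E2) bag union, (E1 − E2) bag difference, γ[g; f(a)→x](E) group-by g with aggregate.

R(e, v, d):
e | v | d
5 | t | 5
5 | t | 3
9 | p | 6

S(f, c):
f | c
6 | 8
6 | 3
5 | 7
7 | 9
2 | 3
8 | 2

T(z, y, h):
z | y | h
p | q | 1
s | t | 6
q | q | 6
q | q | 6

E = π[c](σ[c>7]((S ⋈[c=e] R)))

σ filters on c, owned by the left side.
E' = π[c]((σ[c>7](S) ⋈[c=e] R))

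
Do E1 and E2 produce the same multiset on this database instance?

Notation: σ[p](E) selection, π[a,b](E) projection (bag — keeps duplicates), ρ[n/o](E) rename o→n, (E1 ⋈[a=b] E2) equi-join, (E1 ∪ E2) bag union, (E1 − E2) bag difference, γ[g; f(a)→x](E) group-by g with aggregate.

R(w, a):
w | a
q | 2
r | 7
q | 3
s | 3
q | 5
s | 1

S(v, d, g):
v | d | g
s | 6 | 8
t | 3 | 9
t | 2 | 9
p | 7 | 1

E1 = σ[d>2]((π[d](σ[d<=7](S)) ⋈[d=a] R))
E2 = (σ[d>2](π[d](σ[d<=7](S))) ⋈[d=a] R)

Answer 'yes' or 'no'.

E1 stepwise |·|:
  S → 4
  σ[d<=7](S) → 4
  π[d](σ[d<=7](S)) → 4
  R → 6
  (π[d](σ[d<=7](S)) ⋈[d=a] R) → 4
  σ[d>2]((π[d](σ[d<=7](S)) ⋈[d=a] R)) → 3
E2 stepwise |·|:
  S → 4
  σ[d<=7](S) → 4
  π[d](σ[d<=7](S)) → 4
  σ[d>2](π[d](σ[d<=7](S))) → 3
  R → 6
  (σ[d>2](π[d](σ[d<=7](S))) ⋈[d=a] R) → 3

E1 and E2 produce the same multiset:
d | w | a
3 | q | 3
3 | s | 3
7 | r | 7

yes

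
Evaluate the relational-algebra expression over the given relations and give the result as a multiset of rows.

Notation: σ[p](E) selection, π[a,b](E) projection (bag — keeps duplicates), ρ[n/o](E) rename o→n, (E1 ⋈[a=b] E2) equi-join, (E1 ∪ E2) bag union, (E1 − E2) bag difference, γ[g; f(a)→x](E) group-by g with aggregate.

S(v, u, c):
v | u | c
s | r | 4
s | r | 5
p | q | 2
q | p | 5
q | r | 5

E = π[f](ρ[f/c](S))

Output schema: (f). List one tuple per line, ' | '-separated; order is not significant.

Subexpression sizes:
  S → 5
  ρ[f/c](S) → 5
  π[f](ρ[f/c](S)) → 5

== RESULT ==
f
2
4
5
5
5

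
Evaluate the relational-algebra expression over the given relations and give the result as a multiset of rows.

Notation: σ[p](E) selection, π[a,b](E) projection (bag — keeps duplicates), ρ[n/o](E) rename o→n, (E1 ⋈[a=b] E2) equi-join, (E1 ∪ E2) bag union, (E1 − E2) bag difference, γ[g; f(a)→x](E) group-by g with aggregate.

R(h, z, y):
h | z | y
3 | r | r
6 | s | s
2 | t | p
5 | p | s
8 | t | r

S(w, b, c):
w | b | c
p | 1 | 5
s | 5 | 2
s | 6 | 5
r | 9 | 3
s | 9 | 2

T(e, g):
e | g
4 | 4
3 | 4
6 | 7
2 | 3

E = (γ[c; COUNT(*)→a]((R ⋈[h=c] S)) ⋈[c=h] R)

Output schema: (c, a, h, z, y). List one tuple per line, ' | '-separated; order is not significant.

Subexpression sizes:
  R → 5
  S → 5
  (R ⋈[h=c] S) → 5
  γ[c; COUNT(*)→a]((R ⋈[h=c] S)) → 3
  R → 5
  (γ[c; COUNT(*)→a]((R ⋈[h=c] S)) ⋈[c=h] R) → 3

== RESULT ==
c | a | h | z | y
2 | 2 | 2 | t | p
3 | 1 | 3 | r | r
5 | 2 | 5 | p | s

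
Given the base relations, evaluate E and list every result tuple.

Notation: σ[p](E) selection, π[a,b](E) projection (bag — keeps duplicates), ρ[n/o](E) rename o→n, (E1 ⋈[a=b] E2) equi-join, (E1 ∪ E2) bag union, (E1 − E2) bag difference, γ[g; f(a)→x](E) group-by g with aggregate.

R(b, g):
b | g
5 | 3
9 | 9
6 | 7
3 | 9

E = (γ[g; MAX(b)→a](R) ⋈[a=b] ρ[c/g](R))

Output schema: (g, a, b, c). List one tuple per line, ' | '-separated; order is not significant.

Stepwise |·|:
  R → 4
  γ[g; MAX(b)→a](R) → 3
  R → 4
  ρ[c/g](R) → 4
  (γ[g; MAX(b)→a](R) ⋈[a=b] ρ[c/g](R)) → 3

== RESULT ==
g | a | b | c
3 | 5 | 5 | 3
7 | 6 | 6 | 7
9 | 9 | 9 | 9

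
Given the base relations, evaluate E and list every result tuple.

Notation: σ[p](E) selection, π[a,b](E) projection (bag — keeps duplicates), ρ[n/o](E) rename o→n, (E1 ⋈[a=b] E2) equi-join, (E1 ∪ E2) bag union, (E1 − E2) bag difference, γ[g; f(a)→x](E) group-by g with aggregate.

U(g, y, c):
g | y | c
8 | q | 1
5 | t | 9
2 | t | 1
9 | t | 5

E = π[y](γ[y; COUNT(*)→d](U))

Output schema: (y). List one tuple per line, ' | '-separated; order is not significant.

Row counts bottom-up:
  U → 4
  γ[y; COUNT(*)→d](U) → 2
  π[y](γ[y; COUNT(*)→d](U)) → 2

== RESULT ==
y
q
t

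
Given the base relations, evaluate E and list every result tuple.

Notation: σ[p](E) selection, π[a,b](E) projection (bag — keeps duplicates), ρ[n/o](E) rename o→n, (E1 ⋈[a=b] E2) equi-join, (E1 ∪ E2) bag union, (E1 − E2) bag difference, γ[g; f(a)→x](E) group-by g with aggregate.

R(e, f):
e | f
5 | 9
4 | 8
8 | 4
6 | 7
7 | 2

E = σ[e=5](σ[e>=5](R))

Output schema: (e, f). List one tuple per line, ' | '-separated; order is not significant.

Row counts bottom-up:
  R → 5
  σ[e>=5](R) → 4
  σ[e=5](σ[e>=5](R)) → 1

== RESULT ==
e | f
5 | 9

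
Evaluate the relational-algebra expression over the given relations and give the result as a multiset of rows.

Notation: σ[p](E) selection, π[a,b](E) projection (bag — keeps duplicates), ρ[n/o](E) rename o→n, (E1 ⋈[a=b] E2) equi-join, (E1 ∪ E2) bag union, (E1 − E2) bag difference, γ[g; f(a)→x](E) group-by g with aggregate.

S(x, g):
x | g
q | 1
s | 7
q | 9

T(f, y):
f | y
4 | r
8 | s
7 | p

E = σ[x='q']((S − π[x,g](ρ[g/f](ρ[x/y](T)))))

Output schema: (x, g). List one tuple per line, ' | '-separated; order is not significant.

Row counts bottom-up:
  S → 3
  T → 3
  ρ[x/y](T) → 3
  ρ[g/f](ρ[x/y](T)) → 3
  π[x,g](ρ[g/f](ρ[x/y](T))) → 3
  (S − π[x,g](ρ[g/f](ρ[x/y](T)))) → 3
  σ[x='q']((S − π[x,g](ρ[g/f](ρ[x/y](T))))) → 2

== RESULT ==
x | g
q | 1
q | 9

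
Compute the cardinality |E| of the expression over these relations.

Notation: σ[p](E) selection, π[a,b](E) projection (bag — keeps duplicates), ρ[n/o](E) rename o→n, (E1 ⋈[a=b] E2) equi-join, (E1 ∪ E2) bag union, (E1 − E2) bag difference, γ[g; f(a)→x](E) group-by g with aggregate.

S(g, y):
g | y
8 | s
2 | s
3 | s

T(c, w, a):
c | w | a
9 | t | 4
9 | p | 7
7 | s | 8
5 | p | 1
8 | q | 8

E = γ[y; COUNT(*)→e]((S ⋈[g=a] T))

Subexpression sizes:
  S → 3
  T → 5
  (S ⋈[g=a] T) → 2
  γ[y; COUNT(*)→e]((S ⋈[g=a] T)) → 1

|E| = 1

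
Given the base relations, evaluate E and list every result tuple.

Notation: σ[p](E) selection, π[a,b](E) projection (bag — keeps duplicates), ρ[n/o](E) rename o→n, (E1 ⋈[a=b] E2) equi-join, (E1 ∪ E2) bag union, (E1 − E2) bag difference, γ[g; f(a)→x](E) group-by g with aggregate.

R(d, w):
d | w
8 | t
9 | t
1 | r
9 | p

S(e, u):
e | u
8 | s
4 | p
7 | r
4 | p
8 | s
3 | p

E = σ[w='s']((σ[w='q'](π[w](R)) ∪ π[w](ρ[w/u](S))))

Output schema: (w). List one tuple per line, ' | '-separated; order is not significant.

Per-node cardinality:
  R → 4
  π[w](R) → 4
  σ[w='q'](π[w](R)) → 0
  S → 6
  ρ[w/u](S) → 6
  π[w](ρ[w/u](S)) → 6
  (σ[w='q'](π[w](R)) ∪ π[w](ρ[w/u](S))) → 6
  σ[w='s']((σ[w='q'](π[w](R)) ∪ π[w](ρ[w/u](S)))) → 2

== RESULT ==
w
s
s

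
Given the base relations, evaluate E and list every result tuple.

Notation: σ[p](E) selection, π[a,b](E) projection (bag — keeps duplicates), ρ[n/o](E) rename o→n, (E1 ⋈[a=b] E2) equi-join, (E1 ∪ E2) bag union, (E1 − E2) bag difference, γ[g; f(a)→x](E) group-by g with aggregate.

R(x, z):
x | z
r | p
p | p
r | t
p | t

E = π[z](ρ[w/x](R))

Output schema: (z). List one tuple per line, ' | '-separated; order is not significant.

Stepwise |·|:
  R → 4
  ρ[w/x](R) → 4
  π[z](ρ[w/x](R)) → 4

== RESULT ==
z
p
p
t
t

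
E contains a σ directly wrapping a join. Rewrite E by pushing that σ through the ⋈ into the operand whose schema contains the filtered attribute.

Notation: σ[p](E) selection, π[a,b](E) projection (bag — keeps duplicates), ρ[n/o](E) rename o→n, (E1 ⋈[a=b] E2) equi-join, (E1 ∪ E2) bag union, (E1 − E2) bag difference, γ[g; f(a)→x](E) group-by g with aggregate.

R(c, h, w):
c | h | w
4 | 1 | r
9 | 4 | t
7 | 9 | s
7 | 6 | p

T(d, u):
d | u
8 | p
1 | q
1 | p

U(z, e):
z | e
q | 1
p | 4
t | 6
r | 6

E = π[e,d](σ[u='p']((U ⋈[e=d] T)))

σ filters on u, owned by the right side.
E' = π[e,d]((U ⋈[e=d] σ[u='p'](T)))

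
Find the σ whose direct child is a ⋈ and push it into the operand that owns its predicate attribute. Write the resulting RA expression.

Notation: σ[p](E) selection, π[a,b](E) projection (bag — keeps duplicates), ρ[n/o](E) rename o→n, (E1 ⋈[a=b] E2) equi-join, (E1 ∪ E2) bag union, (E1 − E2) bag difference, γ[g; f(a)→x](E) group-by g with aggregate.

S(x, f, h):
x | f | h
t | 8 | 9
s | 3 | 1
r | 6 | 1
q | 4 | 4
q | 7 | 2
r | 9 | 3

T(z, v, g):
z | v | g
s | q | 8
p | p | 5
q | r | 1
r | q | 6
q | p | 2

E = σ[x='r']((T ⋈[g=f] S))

σ filters on x, owned by the right side.
E' = (T ⋈[g=f] σ[x='r'](S))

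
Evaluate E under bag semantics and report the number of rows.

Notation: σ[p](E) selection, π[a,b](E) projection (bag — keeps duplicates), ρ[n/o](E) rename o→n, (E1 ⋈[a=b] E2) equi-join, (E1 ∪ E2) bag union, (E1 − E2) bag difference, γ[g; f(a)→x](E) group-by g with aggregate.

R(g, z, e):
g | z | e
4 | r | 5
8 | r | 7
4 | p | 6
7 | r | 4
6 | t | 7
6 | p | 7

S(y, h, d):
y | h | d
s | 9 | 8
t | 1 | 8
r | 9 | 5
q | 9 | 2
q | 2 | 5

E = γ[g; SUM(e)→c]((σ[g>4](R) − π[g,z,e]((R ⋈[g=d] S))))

Per-node cardinality:
  R → 6
  σ[g>4](R) → 4
  R → 6
  S → 5
  (R ⋈[g=d] S) → 2
  π[g,z,e]((R ⋈[g=d] S)) → 2
  (σ[g>4](R) − π[g,z,e]((R ⋈[g=d] S))) → 3
  γ[g; SUM(e)→c]((σ[g>4](R) − π[g,z,e]((R ⋈[g=d] S)))) → 2

|E| = 2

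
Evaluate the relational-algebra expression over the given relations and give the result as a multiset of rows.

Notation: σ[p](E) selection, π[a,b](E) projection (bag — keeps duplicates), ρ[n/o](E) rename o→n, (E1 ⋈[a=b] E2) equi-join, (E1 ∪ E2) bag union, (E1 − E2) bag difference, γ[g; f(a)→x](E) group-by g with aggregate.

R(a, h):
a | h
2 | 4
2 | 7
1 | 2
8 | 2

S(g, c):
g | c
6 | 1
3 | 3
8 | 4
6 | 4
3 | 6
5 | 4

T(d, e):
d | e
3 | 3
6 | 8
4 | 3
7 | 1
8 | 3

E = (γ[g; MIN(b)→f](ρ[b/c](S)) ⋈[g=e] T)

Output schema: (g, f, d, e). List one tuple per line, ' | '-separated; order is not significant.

Subexpression sizes:
  S → 6
  ρ[b/c](S) → 6
  γ[g; MIN(b)→f](ρ[b/c](S)) → 4
  T → 5
  (γ[g; MIN(b)→f](ρ[b/c](S)) ⋈[g=e] T) → 4

== RESULT ==
g | f | d | e
3 | 3 | 3 | 3
3 | 3 | 4 | 3
3 | 3 | 8 | 3
8 | 4 | 6 | 8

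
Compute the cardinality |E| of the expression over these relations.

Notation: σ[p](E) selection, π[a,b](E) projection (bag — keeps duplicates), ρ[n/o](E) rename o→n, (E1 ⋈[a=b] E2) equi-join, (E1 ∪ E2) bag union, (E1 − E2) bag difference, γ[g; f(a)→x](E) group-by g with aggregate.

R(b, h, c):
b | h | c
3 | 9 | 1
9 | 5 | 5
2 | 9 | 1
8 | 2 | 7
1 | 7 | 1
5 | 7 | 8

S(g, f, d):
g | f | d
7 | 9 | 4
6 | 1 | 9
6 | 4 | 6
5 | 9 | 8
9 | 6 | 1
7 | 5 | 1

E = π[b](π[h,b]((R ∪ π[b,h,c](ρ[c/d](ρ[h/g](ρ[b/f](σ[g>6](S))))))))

Row counts bottom-up:
  R → 6
  S → 6
  σ[g>6](S) → 3
  ρ[b/f](σ[g>6](S)) → 3
  ρ[h/g](ρ[b/f](σ[g>6](S))) → 3
  ρ[c/d](ρ[h/g](ρ[b/f](σ[g>6](S)))) → 3
  π[b,h,c](ρ[c/d](ρ[h/g](ρ[b/f](σ[g>6](S))))) → 3
  (R ∪ π[b,h,c](ρ[c/d](ρ[h/g](ρ[b/f](σ[g>6](S)))))) → 9
  π[h,b]((R ∪ π[b,h,c](ρ[c/d](ρ[h/g](ρ[b/f](σ[g>6](S))))))) → 9
  π[b](π[h,b]((R ∪ π[b,h,c](ρ[c/d](ρ[h/g](ρ[b/f](σ[g>6](S)))))))) → 9

|E| = 9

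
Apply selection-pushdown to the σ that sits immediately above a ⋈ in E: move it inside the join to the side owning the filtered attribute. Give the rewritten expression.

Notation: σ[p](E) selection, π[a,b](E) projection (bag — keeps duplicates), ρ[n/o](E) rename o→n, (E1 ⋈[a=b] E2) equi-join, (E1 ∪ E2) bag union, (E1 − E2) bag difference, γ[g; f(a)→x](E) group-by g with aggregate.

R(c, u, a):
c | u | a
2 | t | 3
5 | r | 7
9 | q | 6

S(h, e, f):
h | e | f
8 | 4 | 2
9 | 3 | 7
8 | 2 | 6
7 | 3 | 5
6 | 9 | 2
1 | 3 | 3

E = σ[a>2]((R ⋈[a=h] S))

σ filters on a, owned by the left side.
E' = (σ[a>2](R) ⋈[a=h] S)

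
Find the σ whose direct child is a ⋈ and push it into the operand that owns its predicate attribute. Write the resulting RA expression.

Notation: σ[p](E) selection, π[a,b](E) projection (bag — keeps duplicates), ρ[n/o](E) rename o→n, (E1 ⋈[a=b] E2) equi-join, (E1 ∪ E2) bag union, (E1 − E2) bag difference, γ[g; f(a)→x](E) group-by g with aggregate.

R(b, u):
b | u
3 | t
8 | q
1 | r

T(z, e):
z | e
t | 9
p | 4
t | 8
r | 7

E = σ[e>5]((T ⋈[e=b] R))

σ filters on e, owned by the left side.
E' = (σ[e>5](T) ⋈[e=b] R)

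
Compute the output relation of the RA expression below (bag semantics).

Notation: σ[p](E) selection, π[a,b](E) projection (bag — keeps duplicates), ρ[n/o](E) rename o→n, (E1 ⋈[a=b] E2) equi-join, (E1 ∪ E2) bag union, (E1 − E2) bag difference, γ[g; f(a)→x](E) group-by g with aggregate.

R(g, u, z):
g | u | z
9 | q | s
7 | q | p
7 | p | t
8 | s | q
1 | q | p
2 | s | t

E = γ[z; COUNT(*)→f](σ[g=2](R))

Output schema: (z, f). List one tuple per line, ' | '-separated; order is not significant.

Per-node cardinality:
  R → 6
  σ[g=2](R) → 1
  γ[z; COUNT(*)→f](σ[g=2](R)) → 1

== RESULT ==
z | f
t | 1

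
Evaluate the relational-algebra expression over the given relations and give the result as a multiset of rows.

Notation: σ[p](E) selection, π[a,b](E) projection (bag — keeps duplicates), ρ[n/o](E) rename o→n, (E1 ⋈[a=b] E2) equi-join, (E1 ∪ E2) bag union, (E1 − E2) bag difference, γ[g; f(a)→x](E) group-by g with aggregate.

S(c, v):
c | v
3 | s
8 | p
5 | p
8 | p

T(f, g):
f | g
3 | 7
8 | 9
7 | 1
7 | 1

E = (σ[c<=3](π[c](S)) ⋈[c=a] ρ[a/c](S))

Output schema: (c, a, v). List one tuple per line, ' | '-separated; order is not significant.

Row counts bottom-up:
  S → 4
  π[c](S) → 4
  σ[c<=3](π[c](S)) → 1
  S → 4
  ρ[a/c](S) → 4
  (σ[c<=3](π[c](S)) ⋈[c=a] ρ[a/c](S)) → 1

== RESULT ==
c | a | v
3 | 3 | s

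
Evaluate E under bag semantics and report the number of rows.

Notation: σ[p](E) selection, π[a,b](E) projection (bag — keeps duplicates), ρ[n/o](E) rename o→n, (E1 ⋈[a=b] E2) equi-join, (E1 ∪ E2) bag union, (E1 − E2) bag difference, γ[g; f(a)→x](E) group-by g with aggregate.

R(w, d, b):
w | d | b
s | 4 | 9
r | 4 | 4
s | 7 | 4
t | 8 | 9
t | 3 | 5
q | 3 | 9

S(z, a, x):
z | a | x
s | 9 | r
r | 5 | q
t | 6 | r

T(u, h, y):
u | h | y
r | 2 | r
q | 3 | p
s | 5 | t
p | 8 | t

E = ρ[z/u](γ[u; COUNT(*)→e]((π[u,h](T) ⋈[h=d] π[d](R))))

Subexpression sizes:
  T → 4
  π[u,h](T) → 4
  R → 6
  π[d](R) → 6
  (π[u,h](T) ⋈[h=d] π[d](R)) → 3
  γ[u; COUNT(*)→e]((π[u,h](T) ⋈[h=d] π[d](R))) → 2
  ρ[z/u](γ[u; COUNT(*)→e]((π[u,h](T) ⋈[h=d] π[d](R)))) → 2

|E| = 2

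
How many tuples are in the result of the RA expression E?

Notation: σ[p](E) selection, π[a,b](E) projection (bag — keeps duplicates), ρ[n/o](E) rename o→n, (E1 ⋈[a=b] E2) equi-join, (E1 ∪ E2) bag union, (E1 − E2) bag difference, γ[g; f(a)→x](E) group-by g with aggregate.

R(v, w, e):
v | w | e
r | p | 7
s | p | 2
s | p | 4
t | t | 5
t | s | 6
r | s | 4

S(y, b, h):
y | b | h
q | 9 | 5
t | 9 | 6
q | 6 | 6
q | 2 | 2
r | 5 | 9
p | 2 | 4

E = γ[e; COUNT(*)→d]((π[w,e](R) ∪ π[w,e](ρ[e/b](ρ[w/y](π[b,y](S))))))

Subexpression sizes:
  R → 6
  π[w,e](R) → 6
  S → 6
  π[b,y](S) → 6
  ρ[w/y](π[b,y](S)) → 6
  ρ[e/b](ρ[w/y](π[b,y](S))) → 6
  π[w,e](ρ[e/b](ρ[w/y](π[b,y](S)))) → 6
  (π[w,e](R) ∪ π[w,e](ρ[e/b](ρ[w/y](π[b,y](S))))) → 12
  γ[e; COUNT(*)→d]((π[w,e](R) ∪ π[w,e](ρ[e/b](ρ[w/y](π[b,y](S)))))) → 6

|E| = 6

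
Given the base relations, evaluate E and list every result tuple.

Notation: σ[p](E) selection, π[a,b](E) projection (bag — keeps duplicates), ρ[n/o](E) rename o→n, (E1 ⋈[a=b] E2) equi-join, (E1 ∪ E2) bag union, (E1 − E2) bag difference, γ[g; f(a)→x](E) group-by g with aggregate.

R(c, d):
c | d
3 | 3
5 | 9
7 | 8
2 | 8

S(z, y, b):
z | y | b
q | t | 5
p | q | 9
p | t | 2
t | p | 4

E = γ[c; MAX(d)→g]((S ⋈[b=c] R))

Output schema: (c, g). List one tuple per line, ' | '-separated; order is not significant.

Subexpression sizes:
  S → 4
  R → 4
  (S ⋈[b=c] R) → 2
  γ[c; MAX(d)→g]((S ⋈[b=c] R)) → 2

== RESULT ==
c | g
2 | 8
5 | 9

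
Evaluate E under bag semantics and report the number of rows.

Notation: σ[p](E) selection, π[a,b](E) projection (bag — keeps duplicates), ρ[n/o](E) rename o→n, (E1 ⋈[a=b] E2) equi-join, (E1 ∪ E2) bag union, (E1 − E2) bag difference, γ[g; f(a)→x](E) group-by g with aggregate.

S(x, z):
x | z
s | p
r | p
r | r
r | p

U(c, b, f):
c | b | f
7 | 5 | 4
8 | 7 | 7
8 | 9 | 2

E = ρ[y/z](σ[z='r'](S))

Stepwise |·|:
  S → 4
  σ[z='r'](S) → 1
  ρ[y/z](σ[z='r'](S)) → 1

|E| = 1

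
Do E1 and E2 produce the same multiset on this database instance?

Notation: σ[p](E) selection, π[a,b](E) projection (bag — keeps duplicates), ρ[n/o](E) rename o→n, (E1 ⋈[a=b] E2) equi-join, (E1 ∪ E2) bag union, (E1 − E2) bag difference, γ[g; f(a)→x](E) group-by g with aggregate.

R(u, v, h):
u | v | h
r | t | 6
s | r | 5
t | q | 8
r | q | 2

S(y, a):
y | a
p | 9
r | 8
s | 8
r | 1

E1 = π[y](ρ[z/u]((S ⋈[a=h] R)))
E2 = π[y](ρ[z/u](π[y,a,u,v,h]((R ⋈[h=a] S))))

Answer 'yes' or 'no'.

E1 stepwise |·|:
  S → 4
  R → 4
  (S ⋈[a=h] R) → 2
  ρ[z/u]((S ⋈[a=h] R)) → 2
  π[y](ρ[z/u]((S ⋈[a=h] R))) → 2
E2 stepwise |·|:
  R → 4
  S → 4
  (R ⋈[h=a] S) → 2
  π[y,a,u,v,h]((R ⋈[h=a] S)) → 2
  ρ[z/u](π[y,a,u,v,h]((R ⋈[h=a] S))) → 2
  π[y](ρ[z/u](π[y,a,u,v,h]((R ⋈[h=a] S)))) → 2

E1 and E2 produce the same multiset:
y
r
s

yes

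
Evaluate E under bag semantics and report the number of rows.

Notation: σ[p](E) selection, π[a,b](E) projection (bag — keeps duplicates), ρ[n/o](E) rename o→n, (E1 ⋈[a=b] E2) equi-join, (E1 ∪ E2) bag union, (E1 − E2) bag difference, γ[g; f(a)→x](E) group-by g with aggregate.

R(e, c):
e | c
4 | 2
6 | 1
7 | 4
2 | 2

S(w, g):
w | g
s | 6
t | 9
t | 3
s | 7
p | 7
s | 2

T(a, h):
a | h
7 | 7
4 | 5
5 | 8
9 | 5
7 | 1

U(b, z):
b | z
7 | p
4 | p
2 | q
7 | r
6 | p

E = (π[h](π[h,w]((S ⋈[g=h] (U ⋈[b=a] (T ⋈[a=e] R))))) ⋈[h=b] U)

Subexpression sizes:
  S → 6
  U → 5
  T → 5
  R → 4
  (T ⋈[a=e] R) → 3
  (U ⋈[b=a] (T ⋈[a=e] R)) → 5
  (S ⋈[g=h] (U ⋈[b=a] (T ⋈[a=e] R))) → 4
  π[h,w]((S ⋈[g=h] (U ⋈[b=a] (T ⋈[a=e] R)))) → 4
  π[h](π[h,w]((S ⋈[g=h] (U ⋈[b=a] (T ⋈[a=e] R))))) → 4
  U → 5
  (π[h](π[h,w]((S ⋈[g=h] (U ⋈[b=a] (T ⋈[a=e] R))))) ⋈[h=b] U) → 8

|E| = 8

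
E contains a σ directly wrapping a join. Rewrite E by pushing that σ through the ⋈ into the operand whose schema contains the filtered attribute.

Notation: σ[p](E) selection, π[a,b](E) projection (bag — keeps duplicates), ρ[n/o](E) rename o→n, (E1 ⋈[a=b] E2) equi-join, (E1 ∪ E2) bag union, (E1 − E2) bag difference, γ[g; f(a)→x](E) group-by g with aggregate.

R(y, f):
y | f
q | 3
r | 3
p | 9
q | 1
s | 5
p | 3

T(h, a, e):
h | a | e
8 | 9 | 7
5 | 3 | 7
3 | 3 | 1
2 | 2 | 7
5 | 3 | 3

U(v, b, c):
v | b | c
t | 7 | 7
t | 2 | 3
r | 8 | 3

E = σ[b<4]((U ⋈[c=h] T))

σ filters on b, owned by the left side.
E' = (σ[b<4](U) ⋈[c=h] T)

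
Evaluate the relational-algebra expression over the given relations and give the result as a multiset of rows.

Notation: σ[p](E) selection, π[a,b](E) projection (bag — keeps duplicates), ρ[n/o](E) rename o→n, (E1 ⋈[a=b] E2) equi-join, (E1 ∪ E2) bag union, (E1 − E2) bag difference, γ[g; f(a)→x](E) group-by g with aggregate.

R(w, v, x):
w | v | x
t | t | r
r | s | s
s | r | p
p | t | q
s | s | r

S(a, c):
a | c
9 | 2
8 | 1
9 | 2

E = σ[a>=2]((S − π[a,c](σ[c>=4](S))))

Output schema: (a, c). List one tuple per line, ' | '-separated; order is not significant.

Row counts bottom-up:
  S → 3
  S → 3
  σ[c>=4](S) → 0
  π[a,c](σ[c>=4](S)) → 0
  (S − π[a,c](σ[c>=4](S))) → 3
  σ[a>=2]((S − π[a,c](σ[c>=4](S)))) → 3

== RESULT ==
a | c
8 | 1
9 | 2
9 | 2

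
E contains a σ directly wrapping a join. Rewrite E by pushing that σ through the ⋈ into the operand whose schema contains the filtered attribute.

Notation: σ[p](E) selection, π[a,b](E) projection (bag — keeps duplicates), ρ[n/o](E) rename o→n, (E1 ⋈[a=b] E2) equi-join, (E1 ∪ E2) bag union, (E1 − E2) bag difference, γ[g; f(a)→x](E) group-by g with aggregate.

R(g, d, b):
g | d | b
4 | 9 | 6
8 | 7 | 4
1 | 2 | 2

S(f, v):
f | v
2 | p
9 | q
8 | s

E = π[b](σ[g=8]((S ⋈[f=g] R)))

σ filters on g, owned by the right side.
E' = π[b]((S ⋈[f=g] σ[g=8](R)))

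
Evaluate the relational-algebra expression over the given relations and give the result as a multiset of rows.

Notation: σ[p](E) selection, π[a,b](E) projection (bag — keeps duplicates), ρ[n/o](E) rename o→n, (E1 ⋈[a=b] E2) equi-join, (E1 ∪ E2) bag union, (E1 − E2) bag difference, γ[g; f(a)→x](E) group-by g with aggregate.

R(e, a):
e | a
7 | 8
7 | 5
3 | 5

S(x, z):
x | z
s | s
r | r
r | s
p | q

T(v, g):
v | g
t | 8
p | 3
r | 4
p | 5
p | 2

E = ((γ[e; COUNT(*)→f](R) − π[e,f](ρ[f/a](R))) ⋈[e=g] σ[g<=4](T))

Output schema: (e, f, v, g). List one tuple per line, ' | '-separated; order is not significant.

Per-node cardinality:
  R → 3
  γ[e; COUNT(*)→f](R) → 2
  R → 3
  ρ[f/a](R) → 3
  π[e,f](ρ[f/a](R)) → 3
  (γ[e; COUNT(*)→f](R) − π[e,f](ρ[f/a](R))) → 2
  T → 5
  σ[g<=4](T) → 3
  ((γ[e; COUNT(*)→f](R) − π[e,f](ρ[f/a](R))) ⋈[e=g] σ[g<=4](T)) → 1

== RESULT ==
e | f | v | g
3 | 1 | p | 3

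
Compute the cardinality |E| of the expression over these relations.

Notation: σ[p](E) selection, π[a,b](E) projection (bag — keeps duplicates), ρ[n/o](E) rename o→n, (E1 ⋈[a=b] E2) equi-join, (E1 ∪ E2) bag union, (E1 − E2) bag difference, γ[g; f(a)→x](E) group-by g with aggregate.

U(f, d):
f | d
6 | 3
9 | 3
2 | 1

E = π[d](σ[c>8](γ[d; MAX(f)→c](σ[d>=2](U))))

Per-node cardinality:
  U → 3
  σ[d>=2](U) → 2
  γ[d; MAX(f)→c](σ[d>=2](U)) → 1
  σ[c>8](γ[d; MAX(f)→c](σ[d>=2](U))) → 1
  π[d](σ[c>8](γ[d; MAX(f)→c](σ[d>=2](U)))) → 1

|E| = 1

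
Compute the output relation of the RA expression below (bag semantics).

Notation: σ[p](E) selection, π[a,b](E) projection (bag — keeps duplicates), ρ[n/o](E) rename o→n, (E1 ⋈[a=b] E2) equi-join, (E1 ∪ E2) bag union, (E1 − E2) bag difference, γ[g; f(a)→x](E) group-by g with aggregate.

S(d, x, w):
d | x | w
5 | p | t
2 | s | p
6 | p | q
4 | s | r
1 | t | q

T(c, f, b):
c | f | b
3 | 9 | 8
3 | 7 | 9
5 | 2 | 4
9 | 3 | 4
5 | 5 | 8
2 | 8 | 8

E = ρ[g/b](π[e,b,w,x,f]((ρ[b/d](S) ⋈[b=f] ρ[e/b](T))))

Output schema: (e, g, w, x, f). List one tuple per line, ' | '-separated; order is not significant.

Row counts bottom-up:
  S → 5
  ρ[b/d](S) → 5
  T → 6
  ρ[e/b](T) → 6
  (ρ[b/d](S) ⋈[b=f] ρ[e/b](T)) → 2
  π[e,b,w,x,f]((ρ[b/d](S) ⋈[b=f] ρ[e/b](T))) → 2
  ρ[g/b](π[e,b,w,x,f]((ρ[b/d](S) ⋈[b=f] ρ[e/b](T)))) → 2

== RESULT ==
e | g | w | x | f
4 | 2 | p | s | 2
8 | 5 | t | p | 5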